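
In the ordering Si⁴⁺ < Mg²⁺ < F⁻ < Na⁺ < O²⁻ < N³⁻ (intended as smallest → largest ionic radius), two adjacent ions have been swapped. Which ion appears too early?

The pair F⁻, Na⁺ is the wrong way round — both have 10 electrons but Z(Na)=11 > Z(F)=9, so Na⁺ should be the smaller of the two. All other adjacent pairs agree with periodic trends, so F⁻ is the misplaced ion.

F⁻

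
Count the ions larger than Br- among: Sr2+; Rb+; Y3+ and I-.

1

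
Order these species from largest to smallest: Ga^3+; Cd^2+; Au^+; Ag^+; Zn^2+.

First list Z and electron count for each: Ga^3+: 28 e⁻, Z=31, Zn^2+: 28 e⁻, Z=30, Cd^2+: 46 e⁻, Z=48, Ag^+: 46 e⁻, Z=47, Au^+: 78 e⁻, Z=79. Ga^3+ < Zn^2+ (both 28 e⁻, Z=31>30); Zn^2+ < Cd^2+ (same group, 1 shell fewer); Cd^2+ < Ag^+ (both 46 e⁻, Z=48>47); Ag^+ < Au^+ (same group, period 5 vs 6).

Au^+ > Ag^+ > Cd^2+ > Zn^2+ > Ga^3+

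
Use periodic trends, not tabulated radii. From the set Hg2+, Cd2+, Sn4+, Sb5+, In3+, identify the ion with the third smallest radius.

In3+

Sb5+: 46 e⁻, Z=51, Sn4+: 46 e⁻, Z=50, In3+: 46 e⁻, Z=49, Cd2+: 46 e⁻, Z=48, Hg2+: 78 e⁻, Z=80. Sb5+ < Sn4+ (isoelectronic, higher Z=51 is smaller); Sn4+ < In3+ (both 46 e⁻, Z=50>49); In3+ < Cd2+ (both 46 e⁻, Z=49>48); Cd2+ < Hg2+ (same group, period 5 vs 6).
Full ascending order: Sb5+ < Sn4+ < In3+ < Cd2+ < Hg2+. Counting from the smallest, position 3 is In3+.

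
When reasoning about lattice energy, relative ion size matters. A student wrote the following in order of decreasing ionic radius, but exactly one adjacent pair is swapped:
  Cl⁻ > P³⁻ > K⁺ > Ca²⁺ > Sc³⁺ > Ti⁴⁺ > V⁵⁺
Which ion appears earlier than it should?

Scanning neighbour by neighbour, only Cl⁻/P³⁻ violates a trend: Cl⁻ and P³⁻ share 18 electrons; the higher nuclear charge on Cl (Z=17) contracts it more, so Cl⁻ < P³⁻. That makes Cl⁻ the one sitting a position early relative to where it belongs.

Cl⁻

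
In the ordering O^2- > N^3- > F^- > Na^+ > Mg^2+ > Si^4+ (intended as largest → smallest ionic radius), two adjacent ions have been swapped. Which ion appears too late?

N^3-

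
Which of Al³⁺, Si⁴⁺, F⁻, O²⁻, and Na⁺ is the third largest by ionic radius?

Na⁺

These species are isoelectronic with 10 electrons. The only difference is the number of protons: Si⁴⁺ (Z=14), Al³⁺ (Z=13), Na⁺ (Z=11), F⁻ (Z=9), O²⁻ (Z=8). The strongest nuclear pull (Si⁴⁺) gives the smallest ion.
So the order is Si⁴⁺ < Al³⁺ < Na⁺ < F⁻ < O²⁻; the 3rd-largest ion is Na⁺.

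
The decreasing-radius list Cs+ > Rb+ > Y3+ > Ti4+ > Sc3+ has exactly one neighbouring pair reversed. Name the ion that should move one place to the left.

Sc3+

Check each adjacent pair. Ti4+ and Sc3+ are reversed: they are isoelectronic (18 e⁻) and Ti has more protons than Sc (22 vs 21), making Ti4+ smaller. No other neighbouring pair contradicts the periodic trends, so Sc3+ is the ion listed too late.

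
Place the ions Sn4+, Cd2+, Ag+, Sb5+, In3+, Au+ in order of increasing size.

Tabulating Z and e⁻: Sb5+ has 46 e⁻ (Z=51), Sn4+ has 46 e⁻ (Z=50), In3+ has 46 e⁻ (Z=49), Cd2+ has 46 e⁻ (Z=48), Ag+ has 46 e⁻ (Z=47), Au+ has 78 e⁻ (Z=79). Sb5+ < Sn4+ (isoelectronic, higher Z=51 is smaller); Sn4+ < In3+ (both 46 e⁻, Z=50>49); In3+ < Cd2+ (both 46 e⁻, Z=49>48); Cd2+ < Ag+ (both 46 e⁻, Z=48>47); Ag+ < Au+ (same group, 1 shell fewer).

Sb5+ < Sn4+ < In3+ < Cd2+ < Ag+ < Au+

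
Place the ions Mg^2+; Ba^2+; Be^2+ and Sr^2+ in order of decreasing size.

These ions sit in one column with identical charge. Each step down the periodic table adds a principal shell, increasing the radius.

Ba^2+ > Sr^2+ > Mg^2+ > Be^2+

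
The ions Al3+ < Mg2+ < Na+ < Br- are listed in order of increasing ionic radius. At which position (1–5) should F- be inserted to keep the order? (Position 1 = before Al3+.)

4

Al3+ has 10 e⁻ (Z=13), Mg2+ has 10 e⁻ (Z=12), Na+ has 10 e⁻ (Z=11), F- has 10 e⁻ (Z=9), Br- has 36 e⁻ (Z=35). Al3+ < Mg2+ (isoelectronic, higher Z=13 is smaller); Mg2+ < Na+ (isoelectronic, higher Z=12 is smaller); Na+ < F- (both 10 e⁻, Z=11>9); F- < Br- (same group, period 2 vs 4).
Merged order: Al3+ < Mg2+ < Na+ < F- < Br- — F- is number 4.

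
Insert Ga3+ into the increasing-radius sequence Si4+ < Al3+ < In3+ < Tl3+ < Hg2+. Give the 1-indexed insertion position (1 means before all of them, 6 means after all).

Electron counts and nuclear charges: Si4+ (Z=14, 10 e⁻), Al3+ (Z=13, 10 e⁻), Ga3+ (Z=31, 28 e⁻), In3+ (Z=49, 46 e⁻), Tl3+ (Z=81, 78 e⁻), Hg2+ (Z=80, 78 e⁻). Si4+ < Al3+ (isoelectronic, higher Z=14 is smaller); Al3+ < Ga3+ (same group, period 3 vs 4); Ga3+ < In3+ (same group, period 4 vs 5); In3+ < Tl3+ (same group, 1 shell fewer); Tl3+ < Hg2+ (isoelectronic, higher Z=81 is smaller).
The complete sequence is Si4+ < Al3+ < Ga3+ < In3+ < Tl3+ < Hg2+. Ga3+ sits at position 3.

3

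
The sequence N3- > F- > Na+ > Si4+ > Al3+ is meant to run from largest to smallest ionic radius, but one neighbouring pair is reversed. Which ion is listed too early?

Compare adjacent ions: Si4+ and Al3+ share 10 electrons; the higher nuclear charge on Si (Z=14) contracts it more, so Si4+ < Al3+ — yet in this decreasing list Si4+ sits before Al3+. Nothing else is reversed, so Si4+ should move one place to the right.

Si4+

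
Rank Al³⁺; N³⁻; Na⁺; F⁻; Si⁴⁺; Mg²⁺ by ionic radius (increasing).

Si⁴⁺ < Al³⁺ < Mg²⁺ < Na⁺ < F⁻ < N³⁻

Isoelectronic series (10 e⁻ each). Size is set by nuclear charge: more protons means a smaller ion. Si⁴⁺ (Z=14), Al³⁺ (Z=13), Mg²⁺ (Z=12), Na⁺ (Z=11), F⁻ (Z=9), N³⁻ (Z=7).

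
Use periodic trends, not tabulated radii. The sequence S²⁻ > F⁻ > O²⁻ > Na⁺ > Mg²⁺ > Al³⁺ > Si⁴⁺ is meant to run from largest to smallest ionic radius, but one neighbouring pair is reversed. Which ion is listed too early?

Scanning neighbour by neighbour, only F⁻/O²⁻ violates a trend: both have 10 electrons but Z(F)=9 > Z(O)=8, so F⁻ should be the smaller of the two. That makes F⁻ the one sitting a position early relative to where it belongs.

F⁻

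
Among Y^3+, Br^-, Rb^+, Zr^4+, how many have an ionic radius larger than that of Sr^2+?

2

Isoelectronic series (36 e⁻ each). Size is set by nuclear charge: more protons means a smaller ion. Zr^4+ (Z=40), Y^3+ (Z=39), Sr^2+ (Z=38), Rb^+ (Z=37), Br^- (Z=35).
Placing each against Sr^2+: smaller — Zr^4+, Y^3+; larger — Rb^+, Br^-. That's 2.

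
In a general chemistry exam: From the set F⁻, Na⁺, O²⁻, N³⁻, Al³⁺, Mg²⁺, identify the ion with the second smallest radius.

Mg²⁺

These species are isoelectronic with 10 electrons. The only difference is the number of protons: Al³⁺ (Z=13), Mg²⁺ (Z=12), Na⁺ (Z=11), F⁻ (Z=9), O²⁻ (Z=8), N³⁻ (Z=7). The strongest nuclear pull (Al³⁺) gives the smallest ion.
Full ascending order: Al³⁺ < Mg²⁺ < Na⁺ < F⁻ < O²⁻ < N³⁻. Counting from the smallest, position 2 is Mg²⁺.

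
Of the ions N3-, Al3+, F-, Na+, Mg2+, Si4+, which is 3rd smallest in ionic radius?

These species are isoelectronic with 10 electrons. The only difference is the number of protons: Si4+ (Z=14), Al3+ (Z=13), Mg2+ (Z=12), Na+ (Z=11), F- (Z=9), N3- (Z=7). The strongest nuclear pull (Si4+) gives the smallest ion.
So the order is Si4+ < Al3+ < Mg2+ < Na+ < F- < N3-; the 3rd-smallest ion is Mg2+.

Mg2+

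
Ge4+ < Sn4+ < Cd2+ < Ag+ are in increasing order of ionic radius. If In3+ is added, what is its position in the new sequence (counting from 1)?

3

Electron counts and nuclear charges: Ge4+: 28 e⁻, Z=32, Sn4+: 46 e⁻, Z=50, In3+: 46 e⁻, Z=49, Cd2+: 46 e⁻, Z=48, Ag+: 46 e⁻, Z=47. Ge4+ < Sn4+ (same group, period 4 vs 5); Sn4+ < In3+ (both 46 e⁻, Z=50>49); In3+ < Cd2+ (both 46 e⁻, Z=49>48); Cd2+ < Ag+ (both 46 e⁻, Z=48>47).
Merged order: Ge4+ < Sn4+ < In3+ < Cd2+ < Ag+ — In3+ is number 3.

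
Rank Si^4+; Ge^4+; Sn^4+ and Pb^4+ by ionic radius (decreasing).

Pb^4+ > Sn^4+ > Ge^4+ > Si^4+

All are in the same group with charge +4. Radius grows down the group as n (the outermost shell) increases.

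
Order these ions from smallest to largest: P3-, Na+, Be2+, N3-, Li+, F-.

Tabulating Z and e⁻: Be2+ (Z=4, 2 e⁻), Li+ (Z=3, 2 e⁻), Na+ (Z=11, 10 e⁻), F- (Z=9, 10 e⁻), N3- (Z=7, 10 e⁻), P3- (Z=15, 18 e⁻). Be2+ < Li+ (both 2 e⁻, Z=4>3); Li+ < Na+ (same group, 1 shell fewer); Na+ < F- (isoelectronic, higher Z=11 is smaller); F- < N3- (isoelectronic, higher Z=9 is smaller); N3- < P3- (same group, period 2 vs 3).

Be2+ < Li+ < Na+ < F- < N3- < P3-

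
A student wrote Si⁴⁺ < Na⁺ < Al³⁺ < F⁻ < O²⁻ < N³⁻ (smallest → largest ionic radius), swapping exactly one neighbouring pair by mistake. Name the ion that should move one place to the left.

Al³⁺

Check each adjacent pair. Na⁺ and Al³⁺ are reversed: they are isoelectronic (10 e⁻) and Al has more protons than Na (13 vs 11), making Al³⁺ smaller. No other neighbouring pair contradicts the periodic trends, so Al³⁺ is the ion listed too late.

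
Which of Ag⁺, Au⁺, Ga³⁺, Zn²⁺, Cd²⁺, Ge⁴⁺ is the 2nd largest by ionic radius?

Ag⁺

Tabulating Z and e⁻: Ge⁴⁺ has 28 e⁻ (Z=32), Ga³⁺ has 28 e⁻ (Z=31), Zn²⁺ has 28 e⁻ (Z=30), Cd²⁺ has 46 e⁻ (Z=48), Ag⁺ has 46 e⁻ (Z=47), Au⁺ has 78 e⁻ (Z=79). Ge⁴⁺ < Ga³⁺ (isoelectronic, higher Z=32 is smaller); Ga³⁺ < Zn²⁺ (isoelectronic, higher Z=31 is smaller); Zn²⁺ < Cd²⁺ (same group, 1 shell fewer); Cd²⁺ < Ag⁺ (isoelectronic, higher Z=48 is smaller); Ag⁺ < Au⁺ (same group, 1 shell fewer).
Ordering: Ge⁴⁺ < Ga³⁺ < Zn²⁺ < Cd²⁺ < Ag⁺ < Au⁺. The 2nd largest is Ag⁺.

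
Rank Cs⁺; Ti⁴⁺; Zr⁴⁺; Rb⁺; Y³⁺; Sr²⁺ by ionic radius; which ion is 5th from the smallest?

Electron counts and nuclear charges: Ti⁴⁺ has 18 e⁻ (Z=22), Zr⁴⁺ has 36 e⁻ (Z=40), Y³⁺ has 36 e⁻ (Z=39), Sr²⁺ has 36 e⁻ (Z=38), Rb⁺ has 36 e⁻ (Z=37), Cs⁺ has 54 e⁻ (Z=55). Ti⁴⁺ < Zr⁴⁺ (same group, period 4 vs 5); Zr⁴⁺ < Y³⁺ (both 36 e⁻, Z=40>39); Y³⁺ < Sr²⁺ (isoelectronic, higher Z=39 is smaller); Sr²⁺ < Rb⁺ (isoelectronic, higher Z=38 is smaller); Rb⁺ < Cs⁺ (same group, 1 shell fewer).
That gives Ti⁴⁺ < Zr⁴⁺ < Y³⁺ < Sr²⁺ < Rb⁺ < Cs⁺. From the smallest end, number 5 is Rb⁺.

Rb⁺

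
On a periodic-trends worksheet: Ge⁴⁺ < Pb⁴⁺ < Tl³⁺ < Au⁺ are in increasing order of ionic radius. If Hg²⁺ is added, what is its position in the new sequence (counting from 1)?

Ge⁴⁺: 28 e⁻, Z=32, Pb⁴⁺: 78 e⁻, Z=82, Tl³⁺: 78 e⁻, Z=81, Hg²⁺: 78 e⁻, Z=80, Au⁺: 78 e⁻, Z=79. Ge⁴⁺ < Pb⁴⁺ (same group, 2 shells fewer); Pb⁴⁺ < Tl³⁺ (both 78 e⁻, Z=82>81); Tl³⁺ < Hg²⁺ (isoelectronic, higher Z=81 is smaller); Hg²⁺ < Au⁺ (both 78 e⁻, Z=80>79).
Putting Hg²⁺ in gives Ge⁴⁺ < Pb⁴⁺ < Tl³⁺ < Hg²⁺ < Au⁺; it lands at slot 4.

4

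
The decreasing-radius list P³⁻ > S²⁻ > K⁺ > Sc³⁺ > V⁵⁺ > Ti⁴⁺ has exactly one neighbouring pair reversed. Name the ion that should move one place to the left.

Ti⁴⁺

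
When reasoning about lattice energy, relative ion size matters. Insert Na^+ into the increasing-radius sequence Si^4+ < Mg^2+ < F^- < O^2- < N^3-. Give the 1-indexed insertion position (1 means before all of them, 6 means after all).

All of these have 10 electrons (isoelectronic). With the same electron cloud, the ion with the most protons pulls it in tightest. Nuclear charges: Si^4+ (Z=14), Mg^2+ (Z=12), Na^+ (Z=11), F^- (Z=9), O^2- (Z=8), N^3- (Z=7). Highest Z is smallest.
Merged order: Si^4+ < Mg^2+ < Na^+ < F^- < O^2- < N^3- — Na^+ is number 3.

3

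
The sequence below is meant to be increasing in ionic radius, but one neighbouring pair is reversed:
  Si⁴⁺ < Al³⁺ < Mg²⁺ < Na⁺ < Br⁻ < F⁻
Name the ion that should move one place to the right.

Br⁻

The pair Br⁻, F⁻ is the wrong way round — F⁻ and Br⁻ are in one column with the same charge; the lighter period-2 ion has 2 fewer shells and is smaller. All other adjacent pairs agree with periodic trends, so Br⁻ is the misplaced ion.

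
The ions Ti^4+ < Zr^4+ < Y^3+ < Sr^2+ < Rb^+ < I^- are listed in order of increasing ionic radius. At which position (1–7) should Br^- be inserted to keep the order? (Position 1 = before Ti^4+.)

6

First list Z and electron count for each: Ti^4+ has 18 e⁻ (Z=22), Zr^4+ has 36 e⁻ (Z=40), Y^3+ has 36 e⁻ (Z=39), Sr^2+ has 36 e⁻ (Z=38), Rb^+ has 36 e⁻ (Z=37), Br^- has 36 e⁻ (Z=35), I^- has 54 e⁻ (Z=53). Ti^4+ < Zr^4+ (same group, period 4 vs 5); Zr^4+ < Y^3+ (isoelectronic, higher Z=40 is smaller); Y^3+ < Sr^2+ (both 36 e⁻, Z=39>38); Sr^2+ < Rb^+ (both 36 e⁻, Z=38>37); Rb^+ < Br^- (both 36 e⁻, Z=37>35); Br^- < I^- (same group, 1 shell fewer).
Merged order: Ti^4+ < Zr^4+ < Y^3+ < Sr^2+ < Rb^+ < Br^- < I^- — Br^- is number 6.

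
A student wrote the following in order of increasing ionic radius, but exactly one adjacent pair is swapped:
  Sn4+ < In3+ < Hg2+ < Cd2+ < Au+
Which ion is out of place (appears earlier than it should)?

Hg2+

Compare adjacent ions: both in group 12 with the same charge; Cd2+ (period 5) has the smaller radius — yet in this increasing list Hg2+ sits before Cd2+. Nothing else is reversed, so Hg2+ should move one place to the right.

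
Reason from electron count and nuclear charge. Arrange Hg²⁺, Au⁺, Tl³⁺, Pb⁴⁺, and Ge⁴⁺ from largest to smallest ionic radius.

Electron counts and nuclear charges: Ge⁴⁺ (Z=32, 28 e⁻), Pb⁴⁺ (Z=82, 78 e⁻), Tl³⁺ (Z=81, 78 e⁻), Hg²⁺ (Z=80, 78 e⁻), Au⁺ (Z=79, 78 e⁻). Ge⁴⁺ < Pb⁴⁺ (same group, period 4 vs 6); Pb⁴⁺ < Tl³⁺ (both 78 e⁻, Z=82>81); Tl³⁺ < Hg²⁺ (both 78 e⁻, Z=81>80); Hg²⁺ < Au⁺ (both 78 e⁻, Z=80>79).

Au⁺ > Hg²⁺ > Tl³⁺ > Pb⁴⁺ > Ge⁴⁺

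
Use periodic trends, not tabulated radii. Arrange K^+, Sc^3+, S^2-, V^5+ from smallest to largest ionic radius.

Isoelectronic series (18 e⁻ each). Size is set by nuclear charge: more protons means a smaller ion. V^5+ (Z=23), Sc^3+ (Z=21), K^+ (Z=19), S^2- (Z=16).

V^5+ < Sc^3+ < K^+ < S^2-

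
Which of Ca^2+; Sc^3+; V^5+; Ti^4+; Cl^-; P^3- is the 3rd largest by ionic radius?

Isoelectronic series (18 e⁻ each). Size is set by nuclear charge: more protons means a smaller ion. V^5+ (Z=23), Ti^4+ (Z=22), Sc^3+ (Z=21), Ca^2+ (Z=20), Cl^- (Z=17), P^3- (Z=15).
So the order is V^5+ < Ti^4+ < Sc^3+ < Ca^2+ < Cl^- < P^3-; the 3rd-largest ion is Ca^2+.

Ca^2+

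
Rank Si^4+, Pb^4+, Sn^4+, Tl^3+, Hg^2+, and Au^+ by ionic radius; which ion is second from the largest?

Hg^2+

Tabulating Z and e⁻: Si^4+: 10 e⁻, Z=14, Sn^4+: 46 e⁻, Z=50, Pb^4+: 78 e⁻, Z=82, Tl^3+: 78 e⁻, Z=81, Hg^2+: 78 e⁻, Z=80, Au^+: 78 e⁻, Z=79. Si^4+ < Sn^4+ (same group, 2 shells fewer); Sn^4+ < Pb^4+ (same group, 1 shell fewer); Pb^4+ < Tl^3+ (isoelectronic, higher Z=82 is smaller); Tl^3+ < Hg^2+ (isoelectronic, higher Z=81 is smaller); Hg^2+ < Au^+ (isoelectronic, higher Z=80 is smaller).
Full ascending order: Si^4+ < Sn^4+ < Pb^4+ < Tl^3+ < Hg^2+ < Au^+. Counting from the largest, position 2 is Hg^2+.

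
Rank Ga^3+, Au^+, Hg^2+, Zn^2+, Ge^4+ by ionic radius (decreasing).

Au^+ > Hg^2+ > Zn^2+ > Ga^3+ > Ge^4+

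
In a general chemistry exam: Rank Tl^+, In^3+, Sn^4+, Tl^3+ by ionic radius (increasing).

Tabulating Z and e⁻: Sn^4+ has 46 e⁻ (Z=50), In^3+ has 46 e⁻ (Z=49), Tl^3+ has 78 e⁻ (Z=81), Tl^+ has 80 e⁻ (Z=81). Sn^4+ < In^3+ (both 46 e⁻, Z=50>49); In^3+ < Tl^3+ (same group, 1 shell fewer); Tl^3+ < Tl^+ (same element, +3 vs +1).

Sn^4+ < In^3+ < Tl^3+ < Tl^+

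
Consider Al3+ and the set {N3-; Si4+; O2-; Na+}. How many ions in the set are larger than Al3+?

3

These species are isoelectronic with 10 electrons. The only difference is the number of protons: Si4+ (Z=14), Al3+ (Z=13), Na+ (Z=11), O2- (Z=8), N3- (Z=7). The strongest nuclear pull (Si4+) gives the smallest ion.
Ordering all of them (including Al3+) by radius gives Si4+ < Al3+ < Na+ < O2- < N3-. So 3 are larger.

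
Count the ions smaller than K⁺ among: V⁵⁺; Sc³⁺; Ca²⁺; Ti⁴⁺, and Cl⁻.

All of these have 18 electrons (isoelectronic). With the same electron cloud, the ion with the most protons pulls it in tightest. Nuclear charges: V⁵⁺ (Z=23), Ti⁴⁺ (Z=22), Sc³⁺ (Z=21), Ca²⁺ (Z=20), K⁺ (Z=19), Cl⁻ (Z=17). Highest Z is smallest.
Relative to K⁺, the ions that are smaller are V⁵⁺, Ti⁴⁺, Sc³⁺, Ca²⁺. That's 4.

4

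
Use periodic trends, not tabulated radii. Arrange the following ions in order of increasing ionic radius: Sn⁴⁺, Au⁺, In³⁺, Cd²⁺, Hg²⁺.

Sn⁴⁺ < In³⁺ < Cd²⁺ < Hg²⁺ < Au⁺

Work out protons and electrons: Sn⁴⁺ has 46 e⁻ (Z=50), In³⁺ has 46 e⁻ (Z=49), Cd²⁺ has 46 e⁻ (Z=48), Hg²⁺ has 78 e⁻ (Z=80), Au⁺ has 78 e⁻ (Z=79). Sn⁴⁺ < In³⁺ (isoelectronic, higher Z=50 is smaller); In³⁺ < Cd²⁺ (isoelectronic, higher Z=49 is smaller); Cd²⁺ < Hg²⁺ (same group, 1 shell fewer); Hg²⁺ < Au⁺ (both 78 e⁻, Z=80>79).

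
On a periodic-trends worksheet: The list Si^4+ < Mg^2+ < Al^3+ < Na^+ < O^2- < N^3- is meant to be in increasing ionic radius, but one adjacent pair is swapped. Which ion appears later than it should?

Al^3+

The pair Mg^2+, Al^3+ is the wrong way round — both have 10 electrons but Z(Al)=13 > Z(Mg)=12, so Al^3+ should be the smaller of the two. All other adjacent pairs agree with periodic trends, so Al^3+ is the misplaced ion.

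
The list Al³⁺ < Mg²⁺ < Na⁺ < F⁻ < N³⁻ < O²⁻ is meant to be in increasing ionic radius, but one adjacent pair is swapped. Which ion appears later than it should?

The pair N³⁻, O²⁻ is the wrong way round — both have 10 electrons but Z(O)=8 > Z(N)=7, so O²⁻ should be the smaller of the two. All other adjacent pairs agree with periodic trends, so O²⁻ is the misplaced ion.

O²⁻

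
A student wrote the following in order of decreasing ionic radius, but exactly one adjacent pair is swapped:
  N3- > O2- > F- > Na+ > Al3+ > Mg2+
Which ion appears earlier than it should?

Compare adjacent ions: both have 10 electrons but Z(Al)=13 > Z(Mg)=12, so Al3+ should be the smaller of the two — yet in this decreasing list Al3+ sits before Mg2+. Nothing else is reversed, so Al3+ should move one place to the right.

Al3+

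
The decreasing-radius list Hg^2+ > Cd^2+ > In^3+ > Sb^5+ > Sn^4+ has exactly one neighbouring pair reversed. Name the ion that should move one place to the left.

Scanning neighbour by neighbour, only Sb^5+/Sn^4+ violates a trend: they are isoelectronic (46 e⁻) and Sb has more protons than Sn (51 vs 50), making Sb^5+ smaller. That makes Sn^4+ the one sitting a position late relative to where it belongs.

Sn^4+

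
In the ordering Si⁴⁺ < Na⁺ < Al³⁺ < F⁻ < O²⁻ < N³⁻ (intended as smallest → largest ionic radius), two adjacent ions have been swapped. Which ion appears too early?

Check each adjacent pair. Na⁺ and Al³⁺ are reversed: Al³⁺ and Na⁺ share 10 electrons; the higher nuclear charge on Al (Z=13) contracts it more, so Al³⁺ < Na⁺. No other neighbouring pair contradicts the periodic trends, so Na⁺ is the ion listed too early.

Na⁺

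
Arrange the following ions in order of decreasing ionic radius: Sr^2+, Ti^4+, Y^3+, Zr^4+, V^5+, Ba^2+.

Ba^2+ > Sr^2+ > Y^3+ > Zr^4+ > Ti^4+ > V^5+

Work out protons and electrons: V^5+: 18 e⁻, Z=23, Ti^4+: 18 e⁻, Z=22, Zr^4+: 36 e⁻, Z=40, Y^3+: 36 e⁻, Z=39, Sr^2+: 36 e⁻, Z=38, Ba^2+: 54 e⁻, Z=56. V^5+ < Ti^4+ (both 18 e⁻, Z=23>22); Ti^4+ < Zr^4+ (same group, period 4 vs 5); Zr^4+ < Y^3+ (both 36 e⁻, Z=40>39); Y^3+ < Sr^2+ (isoelectronic, higher Z=39 is smaller); Sr^2+ < Ba^2+ (same group, period 5 vs 6).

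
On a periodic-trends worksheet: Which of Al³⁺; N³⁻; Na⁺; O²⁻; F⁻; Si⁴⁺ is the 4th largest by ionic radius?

Na⁺

Each ion has 10 electrons. The ranking follows nuclear charge in reverse — greater Z gives a smaller radius. Si⁴⁺ (Z=14), Al³⁺ (Z=13), Na⁺ (Z=11), F⁻ (Z=9), O²⁻ (Z=8), N³⁻ (Z=7).
So the order is Si⁴⁺ < Al³⁺ < Na⁺ < F⁻ < O²⁻ < N³⁻; the 4th-largest ion is Na⁺.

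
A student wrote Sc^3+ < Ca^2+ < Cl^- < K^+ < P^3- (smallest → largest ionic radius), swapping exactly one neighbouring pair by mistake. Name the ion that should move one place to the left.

K^+

Compare adjacent ions: both have 18 electrons but Z(K)=19 > Z(Cl)=17, so K^+ should be the smaller of the two — yet in this increasing list Cl^- sits before K^+. Nothing else is reversed, so K^+ should move one place to the left.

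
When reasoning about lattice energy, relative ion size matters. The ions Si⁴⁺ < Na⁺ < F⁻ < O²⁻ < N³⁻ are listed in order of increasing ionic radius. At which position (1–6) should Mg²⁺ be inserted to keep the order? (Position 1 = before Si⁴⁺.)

2

Each ion has 10 electrons. The ranking follows nuclear charge in reverse — greater Z gives a smaller radius. Si⁴⁺ (Z=14), Mg²⁺ (Z=12), Na⁺ (Z=11), F⁻ (Z=9), O²⁻ (Z=8), N³⁻ (Z=7).
The complete sequence is Si⁴⁺ < Mg²⁺ < Na⁺ < F⁻ < O²⁻ < N³⁻. Mg²⁺ sits at position 2.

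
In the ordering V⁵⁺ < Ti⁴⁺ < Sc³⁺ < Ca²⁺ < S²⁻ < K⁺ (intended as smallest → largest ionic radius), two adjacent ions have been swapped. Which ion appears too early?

Compare adjacent ions: they are isoelectronic (18 e⁻) and K has more protons than S (19 vs 16), making K⁺ smaller — yet in this increasing list S²⁻ sits before K⁺. Nothing else is reversed, so S²⁻ should move one place to the right.

S²⁻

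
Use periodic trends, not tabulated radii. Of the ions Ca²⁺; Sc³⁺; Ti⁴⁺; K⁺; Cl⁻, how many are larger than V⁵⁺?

5

All of these have 18 electrons (isoelectronic). With the same electron cloud, the ion with the most protons pulls it in tightest. Nuclear charges: V⁵⁺ (Z=23), Ti⁴⁺ (Z=22), Sc³⁺ (Z=21), Ca²⁺ (Z=20), K⁺ (Z=19), Cl⁻ (Z=17). Highest Z is smallest.
Ordering all of them (including V⁵⁺) by radius gives V⁵⁺ < Ti⁴⁺ < Sc³⁺ < Ca²⁺ < K⁺ < Cl⁻. Count: 5.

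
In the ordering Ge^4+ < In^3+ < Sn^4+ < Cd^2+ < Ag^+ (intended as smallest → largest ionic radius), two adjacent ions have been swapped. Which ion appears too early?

In^3+

Compare adjacent ions: Sn^4+ and In^3+ share 46 electrons; the higher nuclear charge on Sn (Z=50) contracts it more, so Sn^4+ < In^3+ — yet in this increasing list In^3+ sits before Sn^4+. Nothing else is reversed, so In^3+ should move one place to the right.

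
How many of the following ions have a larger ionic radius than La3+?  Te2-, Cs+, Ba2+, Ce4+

These species are isoelectronic with 54 electrons. The only difference is the number of protons: Ce4+ (Z=58), La3+ (Z=57), Ba2+ (Z=56), Cs+ (Z=55), Te2- (Z=52). The strongest nuclear pull (Ce4+) gives the smallest ion.
Ordering all of them (including La3+) by radius gives Ce4+ < La3+ < Ba2+ < Cs+ < Te2-. So 3 are larger.

3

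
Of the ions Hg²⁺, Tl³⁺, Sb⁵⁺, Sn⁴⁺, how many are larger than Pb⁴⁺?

2

Tabulating Z and e⁻: Sb⁵⁺ (Z=51, 46 e⁻), Sn⁴⁺ (Z=50, 46 e⁻), Pb⁴⁺ (Z=82, 78 e⁻), Tl³⁺ (Z=81, 78 e⁻), Hg²⁺ (Z=80, 78 e⁻). Sb⁵⁺ < Sn⁴⁺ (both 46 e⁻, Z=51>50); Sn⁴⁺ < Pb⁴⁺ (same group, 1 shell fewer); Pb⁴⁺ < Tl³⁺ (both 78 e⁻, Z=82>81); Tl³⁺ < Hg²⁺ (isoelectronic, higher Z=81 is smaller).
Placing each against Pb⁴⁺: smaller — Sb⁵⁺, Sn⁴⁺; larger — Tl³⁺, Hg²⁺. That's 2.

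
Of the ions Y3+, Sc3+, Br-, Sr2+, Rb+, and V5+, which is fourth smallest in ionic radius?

Sr2+

V5+: 18 e⁻, Z=23, Sc3+: 18 e⁻, Z=21, Y3+: 36 e⁻, Z=39, Sr2+: 36 e⁻, Z=38, Rb+: 36 e⁻, Z=37, Br-: 36 e⁻, Z=35. V5+ < Sc3+ (isoelectronic, higher Z=23 is smaller); Sc3+ < Y3+ (same group, 1 shell fewer); Y3+ < Sr2+ (both 36 e⁻, Z=39>38); Sr2+ < Rb+ (both 36 e⁻, Z=38>37); Rb+ < Br- (both 36 e⁻, Z=37>35).
That gives V5+ < Sc3+ < Y3+ < Sr2+ < Rb+ < Br-. From the smallest end, number 4 is Sr2+.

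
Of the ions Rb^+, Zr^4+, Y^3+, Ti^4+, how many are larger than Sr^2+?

1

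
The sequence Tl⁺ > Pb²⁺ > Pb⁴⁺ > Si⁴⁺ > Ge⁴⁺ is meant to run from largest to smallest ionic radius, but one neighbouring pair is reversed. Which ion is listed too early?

Si⁴⁺

Scanning neighbour by neighbour, only Si⁴⁺/Ge⁴⁺ violates a trend: Si⁴⁺ and Ge⁴⁺ are in one column with the same charge; the lighter period-3 ion has one fewer shell and is smaller. That makes Si⁴⁺ the one sitting a position early relative to where it belongs.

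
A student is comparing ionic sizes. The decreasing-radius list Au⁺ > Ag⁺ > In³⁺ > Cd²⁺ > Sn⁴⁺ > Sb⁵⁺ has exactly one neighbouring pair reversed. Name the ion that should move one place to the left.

Cd²⁺

Scanning neighbour by neighbour, only In³⁺/Cd²⁺ violates a trend: they are isoelectronic (46 e⁻) and In has more protons than Cd (49 vs 48), making In³⁺ smaller. That makes Cd²⁺ the one sitting a position late relative to where it belongs.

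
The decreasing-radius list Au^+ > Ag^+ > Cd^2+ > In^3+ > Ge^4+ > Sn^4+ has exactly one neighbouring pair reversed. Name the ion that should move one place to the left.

Sn^4+

Compare adjacent ions: both in group 14 with the same charge; Ge^4+ (period 4) has the smaller radius — yet in this decreasing list Ge^4+ sits before Sn^4+. Nothing else is reversed, so Sn^4+ should move one place to the left.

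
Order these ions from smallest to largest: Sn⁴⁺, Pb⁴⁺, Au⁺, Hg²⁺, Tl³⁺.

Work out protons and electrons: Sn⁴⁺ has 46 e⁻ (Z=50), Pb⁴⁺ has 78 e⁻ (Z=82), Tl³⁺ has 78 e⁻ (Z=81), Hg²⁺ has 78 e⁻ (Z=80), Au⁺ has 78 e⁻ (Z=79). Sn⁴⁺ < Pb⁴⁺ (same group, period 5 vs 6); Pb⁴⁺ < Tl³⁺ (both 78 e⁻, Z=82>81); Tl³⁺ < Hg²⁺ (both 78 e⁻, Z=81>80); Hg²⁺ < Au⁺ (isoelectronic, higher Z=80 is smaller).

Sn⁴⁺ < Pb⁴⁺ < Tl³⁺ < Hg²⁺ < Au⁺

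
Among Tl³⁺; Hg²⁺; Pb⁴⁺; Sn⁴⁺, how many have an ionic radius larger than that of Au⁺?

0

Tabulating Z and e⁻: Sn⁴⁺: 46 e⁻, Z=50, Pb⁴⁺: 78 e⁻, Z=82, Tl³⁺: 78 e⁻, Z=81, Hg²⁺: 78 e⁻, Z=80, Au⁺: 78 e⁻, Z=79. Sn⁴⁺ < Pb⁴⁺ (same group, 1 shell fewer); Pb⁴⁺ < Tl³⁺ (both 78 e⁻, Z=82>81); Tl³⁺ < Hg²⁺ (both 78 e⁻, Z=81>80); Hg²⁺ < Au⁺ (both 78 e⁻, Z=80>79).
Ordering all of them (including Au⁺) by radius gives Sn⁴⁺ < Pb⁴⁺ < Tl³⁺ < Hg²⁺ < Au⁺. Count: 0.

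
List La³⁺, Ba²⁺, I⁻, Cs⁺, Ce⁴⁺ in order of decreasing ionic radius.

I⁻ > Cs⁺ > Ba²⁺ > La³⁺ > Ce⁴⁺

Each ion has 54 electrons. The ranking follows nuclear charge in reverse — greater Z gives a smaller radius. Ce⁴⁺ (Z=58), La³⁺ (Z=57), Ba²⁺ (Z=56), Cs⁺ (Z=55), I⁻ (Z=53).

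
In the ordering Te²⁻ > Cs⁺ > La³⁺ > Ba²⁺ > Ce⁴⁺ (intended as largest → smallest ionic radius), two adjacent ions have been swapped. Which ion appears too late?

Scanning neighbour by neighbour, only La³⁺/Ba²⁺ violates a trend: they are isoelectronic (54 e⁻) and La has more protons than Ba (57 vs 56), making La³⁺ smaller. That makes Ba²⁺ the one sitting a position late relative to where it belongs.

Ba²⁺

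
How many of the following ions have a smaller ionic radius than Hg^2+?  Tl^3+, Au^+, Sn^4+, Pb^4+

3

First list Z and electron count for each: Sn^4+ (Z=50, 46 e⁻), Pb^4+ (Z=82, 78 e⁻), Tl^3+ (Z=81, 78 e⁻), Hg^2+ (Z=80, 78 e⁻), Au^+ (Z=79, 78 e⁻). Sn^4+ < Pb^4+ (same group, 1 shell fewer); Pb^4+ < Tl^3+ (both 78 e⁻, Z=82>81); Tl^3+ < Hg^2+ (isoelectronic, higher Z=81 is smaller); Hg^2+ < Au^+ (isoelectronic, higher Z=80 is smaller).
Ordering all of them (including Hg^2+) by radius gives Sn^4+ < Pb^4+ < Tl^3+ < Hg^2+ < Au^+. So 3 are smaller.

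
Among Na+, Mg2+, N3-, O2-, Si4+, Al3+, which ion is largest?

N3-

All of these have 10 electrons (isoelectronic). With the same electron cloud, the ion with the most protons pulls it in tightest. Nuclear charges: Si4+ (Z=14), Al3+ (Z=13), Mg2+ (Z=12), Na+ (Z=11), O2- (Z=8), N3- (Z=7). Highest Z is smallest.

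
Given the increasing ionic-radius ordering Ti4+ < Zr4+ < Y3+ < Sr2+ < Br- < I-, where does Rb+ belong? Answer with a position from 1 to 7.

5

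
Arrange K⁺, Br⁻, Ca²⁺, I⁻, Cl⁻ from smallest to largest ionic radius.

Ca²⁺ < K⁺ < Cl⁻ < Br⁻ < I⁻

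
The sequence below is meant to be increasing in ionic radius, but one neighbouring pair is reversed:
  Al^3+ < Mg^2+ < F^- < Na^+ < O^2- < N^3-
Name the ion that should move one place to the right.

Scanning neighbour by neighbour, only F^-/Na^+ violates a trend: both have 10 electrons but Z(Na)=11 > Z(F)=9, so Na^+ should be the smaller of the two. That makes F^- the one sitting a position early relative to where it belongs.

F^-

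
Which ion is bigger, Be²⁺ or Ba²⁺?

Ba²⁺

Same group, same charge. Going down the group adds an extra shell of electrons, so the ion gets larger: Be²⁺ is highest in the group and smallest.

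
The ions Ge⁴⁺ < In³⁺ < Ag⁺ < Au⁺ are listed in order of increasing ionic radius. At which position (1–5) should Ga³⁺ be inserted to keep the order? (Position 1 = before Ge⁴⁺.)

Electron counts and nuclear charges: Ge⁴⁺: 28 e⁻, Z=32, Ga³⁺: 28 e⁻, Z=31, In³⁺: 46 e⁻, Z=49, Ag⁺: 46 e⁻, Z=47, Au⁺: 78 e⁻, Z=79. Ge⁴⁺ < Ga³⁺ (isoelectronic, higher Z=32 is smaller); Ga³⁺ < In³⁺ (same group, period 4 vs 5); In³⁺ < Ag⁺ (isoelectronic, higher Z=49 is smaller); Ag⁺ < Au⁺ (same group, 1 shell fewer).
Merged order: Ge⁴⁺ < Ga³⁺ < In³⁺ < Ag⁺ < Au⁺ — Ga³⁺ is number 2.

2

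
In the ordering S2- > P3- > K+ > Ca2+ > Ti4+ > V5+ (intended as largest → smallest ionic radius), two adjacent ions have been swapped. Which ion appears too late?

Check each adjacent pair. S2- and P3- are reversed: S2- and P3- share 18 electrons; the higher nuclear charge on S (Z=16) contracts it more, so S2- < P3-. No other neighbouring pair contradicts the periodic trends, so P3- is the ion listed too late.

P3-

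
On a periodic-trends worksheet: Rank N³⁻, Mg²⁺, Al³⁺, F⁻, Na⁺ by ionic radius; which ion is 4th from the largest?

Each ion has 10 electrons. The ranking follows nuclear charge in reverse — greater Z gives a smaller radius. Al³⁺ (Z=13), Mg²⁺ (Z=12), Na⁺ (Z=11), F⁻ (Z=9), N³⁻ (Z=7).
Ordering: Al³⁺ < Mg²⁺ < Na⁺ < F⁻ < N³⁻. The 4th largest is Mg²⁺.

Mg²⁺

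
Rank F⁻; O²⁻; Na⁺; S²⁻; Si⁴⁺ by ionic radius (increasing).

Si⁴⁺ < Na⁺ < F⁻ < O²⁻ < S²⁻

First list Z and electron count for each: Si⁴⁺ (Z=14, 10 e⁻), Na⁺ (Z=11, 10 e⁻), F⁻ (Z=9, 10 e⁻), O²⁻ (Z=8, 10 e⁻), S²⁻ (Z=16, 18 e⁻). Si⁴⁺ < Na⁺ (isoelectronic, higher Z=14 is smaller); Na⁺ < F⁻ (isoelectronic, higher Z=11 is smaller); F⁻ < O²⁻ (isoelectronic, higher Z=9 is smaller); O²⁻ < S²⁻ (same group, period 2 vs 3).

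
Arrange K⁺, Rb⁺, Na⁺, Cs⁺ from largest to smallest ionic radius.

Same group, same charge. Going down the group adds an extra shell of electrons, so the ion gets larger: Na⁺ is highest in the group and smallest.

Cs⁺ > Rb⁺ > K⁺ > Na⁺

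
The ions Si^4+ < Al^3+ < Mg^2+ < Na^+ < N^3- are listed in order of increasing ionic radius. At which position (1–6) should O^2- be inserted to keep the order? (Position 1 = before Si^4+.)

Isoelectronic series (10 e⁻ each). Size is set by nuclear charge: more protons means a smaller ion. Si^4+ (Z=14), Al^3+ (Z=13), Mg^2+ (Z=12), Na^+ (Z=11), O^2- (Z=8), N^3- (Z=7).
The complete sequence is Si^4+ < Al^3+ < Mg^2+ < Na^+ < O^2- < N^3-. O^2- sits at position 5.

5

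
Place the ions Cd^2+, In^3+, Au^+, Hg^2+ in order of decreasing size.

Work out protons and electrons: In^3+: 46 e⁻, Z=49, Cd^2+: 46 e⁻, Z=48, Hg^2+: 78 e⁻, Z=80, Au^+: 78 e⁻, Z=79. In^3+ < Cd^2+ (isoelectronic, higher Z=49 is smaller); Cd^2+ < Hg^2+ (same group, period 5 vs 6); Hg^2+ < Au^+ (isoelectronic, higher Z=80 is smaller).

Au^+ > Hg^2+ > Cd^2+ > In^3+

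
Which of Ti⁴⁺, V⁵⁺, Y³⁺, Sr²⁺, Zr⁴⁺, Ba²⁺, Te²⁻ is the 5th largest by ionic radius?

Tabulating Z and e⁻: V⁵⁺ (Z=23, 18 e⁻), Ti⁴⁺ (Z=22, 18 e⁻), Zr⁴⁺ (Z=40, 36 e⁻), Y³⁺ (Z=39, 36 e⁻), Sr²⁺ (Z=38, 36 e⁻), Ba²⁺ (Z=56, 54 e⁻), Te²⁻ (Z=52, 54 e⁻). V⁵⁺ < Ti⁴⁺ (isoelectronic, higher Z=23 is smaller); Ti⁴⁺ < Zr⁴⁺ (same group, 1 shell fewer); Zr⁴⁺ < Y³⁺ (both 36 e⁻, Z=40>39); Y³⁺ < Sr²⁺ (both 36 e⁻, Z=39>38); Sr²⁺ < Ba²⁺ (same group, 1 shell fewer); Ba²⁺ < Te²⁻ (isoelectronic, higher Z=56 is smaller).
Ordering: V⁵⁺ < Ti⁴⁺ < Zr⁴⁺ < Y³⁺ < Sr²⁺ < Ba²⁺ < Te²⁻. The 5th largest is Zr⁴⁺.

Zr⁴⁺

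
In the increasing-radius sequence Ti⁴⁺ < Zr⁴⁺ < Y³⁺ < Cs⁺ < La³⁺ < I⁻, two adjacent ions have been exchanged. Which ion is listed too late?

Scanning neighbour by neighbour, only Cs⁺/La³⁺ violates a trend: both have 54 electrons but Z(La)=57 > Z(Cs)=55, so La³⁺ should be the smaller of the two. That makes La³⁺ the one sitting a position late relative to where it belongs.

La³⁺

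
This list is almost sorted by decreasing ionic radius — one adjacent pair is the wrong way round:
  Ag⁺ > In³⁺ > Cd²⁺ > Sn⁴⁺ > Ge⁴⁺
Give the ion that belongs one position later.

Compare adjacent ions: both have 46 electrons but Z(In)=49 > Z(Cd)=48, so In³⁺ should be the smaller of the two — yet in this decreasing list In³⁺ sits before Cd²⁺. Nothing else is reversed, so In³⁺ should move one place to the right.

In³⁺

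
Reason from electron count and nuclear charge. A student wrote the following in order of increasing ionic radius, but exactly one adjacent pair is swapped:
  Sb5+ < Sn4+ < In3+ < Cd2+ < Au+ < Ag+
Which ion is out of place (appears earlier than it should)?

Au+

The pair Au+, Ag+ is the wrong way round — Ag+ and Au+ are in one column with the same charge; the lighter period-5 ion has one fewer shell and is smaller. All other adjacent pairs agree with periodic trends, so Au+ is the misplaced ion.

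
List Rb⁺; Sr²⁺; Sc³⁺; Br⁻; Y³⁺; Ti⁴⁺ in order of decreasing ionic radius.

Electron counts and nuclear charges: Ti⁴⁺ (Z=22, 18 e⁻), Sc³⁺ (Z=21, 18 e⁻), Y³⁺ (Z=39, 36 e⁻), Sr²⁺ (Z=38, 36 e⁻), Rb⁺ (Z=37, 36 e⁻), Br⁻ (Z=35, 36 e⁻). Ti⁴⁺ < Sc³⁺ (both 18 e⁻, Z=22>21); Sc³⁺ < Y³⁺ (same group, 1 shell fewer); Y³⁺ < Sr²⁺ (isoelectronic, higher Z=39 is smaller); Sr²⁺ < Rb⁺ (both 36 e⁻, Z=38>37); Rb⁺ < Br⁻ (isoelectronic, higher Z=37 is smaller).

Br⁻ > Rb⁺ > Sr²⁺ > Y³⁺ > Sc³⁺ > Ti⁴⁺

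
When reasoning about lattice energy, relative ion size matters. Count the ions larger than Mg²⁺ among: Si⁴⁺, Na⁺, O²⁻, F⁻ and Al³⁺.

3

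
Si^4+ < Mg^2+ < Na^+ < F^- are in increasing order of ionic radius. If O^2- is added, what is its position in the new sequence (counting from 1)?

5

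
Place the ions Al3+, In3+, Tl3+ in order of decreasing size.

Tl3+ > In3+ > Al3+

Same group, same charge. Going down the group adds an extra shell of electrons, so the ion gets larger: Al3+ is highest in the group and smallest.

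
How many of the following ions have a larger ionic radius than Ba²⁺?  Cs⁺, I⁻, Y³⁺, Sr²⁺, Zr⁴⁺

Work out protons and electrons: Zr⁴⁺ has 36 e⁻ (Z=40), Y³⁺ has 36 e⁻ (Z=39), Sr²⁺ has 36 e⁻ (Z=38), Ba²⁺ has 54 e⁻ (Z=56), Cs⁺ has 54 e⁻ (Z=55), I⁻ has 54 e⁻ (Z=53). Zr⁴⁺ < Y³⁺ (both 36 e⁻, Z=40>39); Y³⁺ < Sr²⁺ (isoelectronic, higher Z=39 is smaller); Sr²⁺ < Ba²⁺ (same group, period 5 vs 6); Ba²⁺ < Cs⁺ (both 54 e⁻, Z=56>55); Cs⁺ < I⁻ (isoelectronic, higher Z=55 is smaller).
Ordering all of them (including Ba²⁺) by radius gives Zr⁴⁺ < Y³⁺ < Sr²⁺ < Ba²⁺ < Cs⁺ < I⁻. So 2 are larger.

2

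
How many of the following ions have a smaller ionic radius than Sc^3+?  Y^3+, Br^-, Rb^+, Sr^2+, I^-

First list Z and electron count for each: Sc^3+ has 18 e⁻ (Z=21), Y^3+ has 36 e⁻ (Z=39), Sr^2+ has 36 e⁻ (Z=38), Rb^+ has 36 e⁻ (Z=37), Br^- has 36 e⁻ (Z=35), I^- has 54 e⁻ (Z=53). Sc^3+ < Y^3+ (same group, period 4 vs 5); Y^3+ < Sr^2+ (isoelectronic, higher Z=39 is smaller); Sr^2+ < Rb^+ (both 36 e⁻, Z=38>37); Rb^+ < Br^- (isoelectronic, higher Z=37 is smaller); Br^- < I^- (same group, 1 shell fewer).
Ordering all of them (including Sc^3+) by radius gives Sc^3+ < Y^3+ < Sr^2+ < Rb^+ < Br^- < I^-. Count: 0.

0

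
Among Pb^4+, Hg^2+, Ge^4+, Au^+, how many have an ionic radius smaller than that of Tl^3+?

Ge^4+: 28 e⁻, Z=32, Pb^4+: 78 e⁻, Z=82, Tl^3+: 78 e⁻, Z=81, Hg^2+: 78 e⁻, Z=80, Au^+: 78 e⁻, Z=79. Ge^4+ < Pb^4+ (same group, period 4 vs 6); Pb^4+ < Tl^3+ (both 78 e⁻, Z=82>81); Tl^3+ < Hg^2+ (both 78 e⁻, Z=81>80); Hg^2+ < Au^+ (isoelectronic, higher Z=80 is smaller).
Ordering all of them (including Tl^3+) by radius gives Ge^4+ < Pb^4+ < Tl^3+ < Hg^2+ < Au^+. Count: 2.

2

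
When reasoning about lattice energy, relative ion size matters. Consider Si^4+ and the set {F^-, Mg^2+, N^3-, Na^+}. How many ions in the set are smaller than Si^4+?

0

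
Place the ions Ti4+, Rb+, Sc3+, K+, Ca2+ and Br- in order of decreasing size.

Br- > Rb+ > K+ > Ca2+ > Sc3+ > Ti4+

First list Z and electron count for each: Ti4+ (Z=22, 18 e⁻), Sc3+ (Z=21, 18 e⁻), Ca2+ (Z=20, 18 e⁻), K+ (Z=19, 18 e⁻), Rb+ (Z=37, 36 e⁻), Br- (Z=35, 36 e⁻). Ti4+ < Sc3+ (isoelectronic, higher Z=22 is smaller); Sc3+ < Ca2+ (both 18 e⁻, Z=21>20); Ca2+ < K+ (isoelectronic, higher Z=20 is smaller); K+ < Rb+ (same group, period 4 vs 5); Rb+ < Br- (isoelectronic, higher Z=37 is smaller).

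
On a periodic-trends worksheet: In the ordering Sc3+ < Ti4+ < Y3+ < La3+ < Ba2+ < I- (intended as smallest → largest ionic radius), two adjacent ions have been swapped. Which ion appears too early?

Sc3+

Scanning neighbour by neighbour, only Sc3+/Ti4+ violates a trend: Ti4+ and Sc3+ share 18 electrons; the higher nuclear charge on Ti (Z=22) contracts it more, so Ti4+ < Sc3+. That makes Sc3+ the one sitting a position early relative to where it belongs.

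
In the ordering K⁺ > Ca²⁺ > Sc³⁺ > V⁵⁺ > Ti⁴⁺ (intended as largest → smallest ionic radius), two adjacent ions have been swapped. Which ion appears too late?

Ti⁴⁺

Check each adjacent pair. V⁵⁺ and Ti⁴⁺ are reversed: V⁵⁺ and Ti⁴⁺ share 18 electrons; the higher nuclear charge on V (Z=23) contracts it more, so V⁵⁺ < Ti⁴⁺. No other neighbouring pair contradicts the periodic trends, so Ti⁴⁺ is the ion listed too late.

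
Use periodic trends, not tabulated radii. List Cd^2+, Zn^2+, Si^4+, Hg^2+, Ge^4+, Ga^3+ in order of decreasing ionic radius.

Hg^2+ > Cd^2+ > Zn^2+ > Ga^3+ > Ge^4+ > Si^4+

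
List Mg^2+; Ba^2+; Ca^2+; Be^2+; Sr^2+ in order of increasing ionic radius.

Be^2+ < Mg^2+ < Ca^2+ < Sr^2+ < Ba^2+

All are in the same group with charge +2. Radius grows down the group as n (the outermost shell) increases.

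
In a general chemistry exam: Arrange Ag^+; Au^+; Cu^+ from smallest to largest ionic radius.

Cu^+ < Ag^+ < Au^+

Same group, same charge. Going down the group adds an extra shell of electrons, so the ion gets larger: Cu^+ is highest in the group and smallest.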